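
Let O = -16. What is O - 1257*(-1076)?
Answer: 1352516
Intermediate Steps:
O - 1257*(-1076) = -16 - 1257*(-1076) = -16 + 1352532 = 1352516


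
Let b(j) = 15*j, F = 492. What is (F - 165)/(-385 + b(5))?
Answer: -327/310 ≈ -1.0548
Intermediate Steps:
(F - 165)/(-385 + b(5)) = (492 - 165)/(-385 + 15*5) = 327/(-385 + 75) = 327/(-310) = 327*(-1/310) = -327/310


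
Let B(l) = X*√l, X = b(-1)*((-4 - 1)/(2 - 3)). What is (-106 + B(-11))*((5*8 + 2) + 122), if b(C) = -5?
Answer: -17384 - 4100*I*√11 ≈ -17384.0 - 13598.0*I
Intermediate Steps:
X = -25 (X = -5*(-4 - 1)/(2 - 3) = -(-25)/(-1) = -(-25)*(-1) = -5*5 = -25)
B(l) = -25*√l
(-106 + B(-11))*((5*8 + 2) + 122) = (-106 - 25*I*√11)*((5*8 + 2) + 122) = (-106 - 25*I*√11)*((40 + 2) + 122) = (-106 - 25*I*√11)*(42 + 122) = (-106 - 25*I*√11)*164 = -17384 - 4100*I*√11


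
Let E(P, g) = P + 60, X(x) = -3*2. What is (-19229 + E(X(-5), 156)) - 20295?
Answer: -39470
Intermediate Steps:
X(x) = -6
E(P, g) = 60 + P
(-19229 + E(X(-5), 156)) - 20295 = (-19229 + (60 - 6)) - 20295 = (-19229 + 54) - 20295 = -19175 - 20295 = -39470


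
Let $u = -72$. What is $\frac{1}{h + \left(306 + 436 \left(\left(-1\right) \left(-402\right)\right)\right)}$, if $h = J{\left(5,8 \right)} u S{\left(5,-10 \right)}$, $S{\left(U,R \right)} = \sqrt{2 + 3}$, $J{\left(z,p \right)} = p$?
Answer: $\frac{29263}{5137662534} + \frac{16 \sqrt{5}}{856277089} \approx 5.7376 \cdot 10^{-6}$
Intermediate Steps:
$S{\left(U,R \right)} = \sqrt{5}$
$h = - 576 \sqrt{5}$ ($h = 8 \left(-72\right) \sqrt{5} = - 576 \sqrt{5} \approx -1288.0$)
$\frac{1}{h + \left(306 + 436 \left(\left(-1\right) \left(-402\right)\right)\right)} = \frac{1}{- 576 \sqrt{5} + \left(306 + 436 \left(\left(-1\right) \left(-402\right)\right)\right)} = \frac{1}{- 576 \sqrt{5} + \left(306 + 436 \cdot 402\right)} = \frac{1}{- 576 \sqrt{5} + \left(306 + 175272\right)} = \frac{1}{- 576 \sqrt{5} + 175578} = \frac{1}{175578 - 576 \sqrt{5}}$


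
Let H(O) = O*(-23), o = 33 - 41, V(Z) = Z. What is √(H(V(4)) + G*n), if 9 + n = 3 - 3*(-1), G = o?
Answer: 2*I*√17 ≈ 8.2462*I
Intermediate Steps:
o = -8
H(O) = -23*O
G = -8
n = -3 (n = -9 + (3 - 3*(-1)) = -9 + (3 + 3) = -9 + 6 = -3)
√(H(V(4)) + G*n) = √(-23*4 - 8*(-3)) = √(-92 + 24) = √(-68) = 2*I*√17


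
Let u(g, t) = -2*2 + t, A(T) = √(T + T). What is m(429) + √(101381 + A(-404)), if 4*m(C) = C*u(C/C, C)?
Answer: 182325/4 + √(101381 + 2*I*√202) ≈ 45900.0 + 0.044637*I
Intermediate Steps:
A(T) = √2*√T (A(T) = √(2*T) = √2*√T)
u(g, t) = -4 + t
m(C) = C*(-4 + C)/4 (m(C) = (C*(-4 + C))/4 = C*(-4 + C)/4)
m(429) + √(101381 + A(-404)) = (¼)*429*(-4 + 429) + √(101381 + √2*√(-404)) = (¼)*429*425 + √(101381 + √2*(2*I*√101)) = 182325/4 + √(101381 + 2*I*√202)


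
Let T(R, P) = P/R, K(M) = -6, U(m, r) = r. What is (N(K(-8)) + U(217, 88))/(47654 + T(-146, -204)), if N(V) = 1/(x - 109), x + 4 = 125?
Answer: 77161/41746128 ≈ 0.0018483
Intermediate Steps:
x = 121 (x = -4 + 125 = 121)
N(V) = 1/12 (N(V) = 1/(121 - 109) = 1/12)
(N(K(-8)) + U(217, 88))/(47654 + T(-146, -204)) = (1/12 + 88)/(47654 - 204/(-146)) = 1057/(12*(47654 - 204*(-1/146))) = 1057/(12*(47654 + 102/73)) = 1057/(12*(3478844/73)) = (1057/12)*(73/3478844) = 77161/41746128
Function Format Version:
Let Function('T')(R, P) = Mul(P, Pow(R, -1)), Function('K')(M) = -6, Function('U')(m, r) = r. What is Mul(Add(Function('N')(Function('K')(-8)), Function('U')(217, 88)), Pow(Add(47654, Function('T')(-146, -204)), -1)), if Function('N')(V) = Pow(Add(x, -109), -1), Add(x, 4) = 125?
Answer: Rational(77161, 41746128) ≈ 0.0018483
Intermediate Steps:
x = 121 (x = Add(-4, 125) = 121)
Function('N')(V) = Rational(1, 12) (Function('N')(V) = Pow(Add(121, -109), -1) = Pow(12, -1) = Rational(1, 12))
Mul(Add(Function('N')(Function('K')(-8)), Function('U')(217, 88)), Pow(Add(47654, Function('T')(-146, -204)), -1)) = Mul(Add(Rational(1, 12), 88), Pow(Add(47654, Mul(-204, Pow(-146, -1))), -1)) = Mul(Rational(1057, 12), Pow(Add(47654, Mul(-204, Rational(-1, 146))), -1)) = Mul(Rational(1057, 12), Pow(Add(47654, Rational(102, 73)), -1)) = Mul(Rational(1057, 12), Pow(Rational(3478844, 73), -1)) = Mul(Rational(1057, 12), Rational(73, 3478844)) = Rational(77161, 41746128)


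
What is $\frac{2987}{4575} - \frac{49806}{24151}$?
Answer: $- \frac{155723413}{110490825} \approx -1.4094$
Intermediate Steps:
$\frac{2987}{4575} - \frac{49806}{24151} = - \frac{155723413}{110490825}$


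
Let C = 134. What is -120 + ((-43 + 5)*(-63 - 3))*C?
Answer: 335952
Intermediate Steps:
-120 + ((-43 + 5)*(-63 - 3))*C = -120 + ((-43 + 5)*(-63 - 3))*134 = -120 - 38*(-66)*134 = -120 + 2508*134 = -120 + 336072 = 335952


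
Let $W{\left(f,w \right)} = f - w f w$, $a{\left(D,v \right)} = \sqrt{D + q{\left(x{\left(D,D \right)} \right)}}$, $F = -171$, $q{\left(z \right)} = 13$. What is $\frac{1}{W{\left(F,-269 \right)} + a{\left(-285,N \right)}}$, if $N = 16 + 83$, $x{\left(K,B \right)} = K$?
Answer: $- \frac{i}{- 12373560 i + 4 \sqrt{17}} \approx 8.0817 \cdot 10^{-8} - 1.0772 \cdot 10^{-13} i$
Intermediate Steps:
$N = 99$
$a{\left(D,v \right)} = \sqrt{13 + D}$ ($a{\left(D,v \right)} = \sqrt{D + 13} = \sqrt{13 + D}$)
$W{\left(f,w \right)} = f - f w^{2}$ ($W{\left(f,w \right)} = f - f w w = f - f w^{2}$)
$\frac{1}{W{\left(F,-269 \right)} + a{\left(-285,N \right)}} = \frac{1}{- 171 \left(1 - \left(-269\right)^{2}\right) + \sqrt{13 - 285}} = \frac{1}{- 171 \left(1 - 72361\right) + \sqrt{-272}} = \frac{1}{- 171 \left(1 - 72361\right) + 4 i \sqrt{17}} = \frac{1}{\left(-171\right) \left(-72360\right) + 4 i \sqrt{17}} = \frac{1}{12373560 + 4 i \sqrt{17}}$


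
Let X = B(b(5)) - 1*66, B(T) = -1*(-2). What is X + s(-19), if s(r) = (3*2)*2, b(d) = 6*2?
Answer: -52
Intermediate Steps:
b(d) = 12
B(T) = 2
X = -64 (X = 2 - 1*66 = 2 - 66 = -64)
s(r) = 12 (s(r) = 6*2 = 12)
X + s(-19) = -64 + 12 = -52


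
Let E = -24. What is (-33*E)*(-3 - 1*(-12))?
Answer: 7128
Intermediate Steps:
(-33*E)*(-3 - 1*(-12)) = (-33*(-24))*(-3 - 1*(-12)) = 792*(-3 + 12) = 792*9 = 7128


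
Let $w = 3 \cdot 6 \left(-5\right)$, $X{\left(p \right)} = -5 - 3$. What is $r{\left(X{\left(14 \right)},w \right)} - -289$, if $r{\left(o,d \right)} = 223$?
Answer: $512$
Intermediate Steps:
$X{\left(p \right)} = -8$
$w = -90$ ($w = 18 \left(-5\right) = -90$)
$r{\left(X{\left(14 \right)},w \right)} - -289 = 223 - -289 = 223 + 289 = 512$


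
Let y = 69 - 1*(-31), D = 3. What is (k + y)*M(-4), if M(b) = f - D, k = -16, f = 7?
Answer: 336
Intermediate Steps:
y = 100 (y = 69 + 31 = 100)
M(b) = 4 (M(b) = 7 - 1*3 = 7 - 3 = 4)
(k + y)*M(-4) = (-16 + 100)*4 = 84*4 = 336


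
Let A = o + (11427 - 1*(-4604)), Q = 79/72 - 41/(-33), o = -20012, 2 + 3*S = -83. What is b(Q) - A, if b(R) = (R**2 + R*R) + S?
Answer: 1243116361/313632 ≈ 3963.6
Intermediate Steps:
S = -85/3 (S = -2/3 + (1/3)*(-83) = -2/3 - 83/3 = -85/3 ≈ -28.333)
Q = 1853/792 (Q = 79*(1/72) - 41*(-1/33) = 79/72 + 41/33 = 1853/792 ≈ 2.3396)
b(R) = -85/3 + 2*R**2 (b(R) = (R**2 + R*R) - 85/3 = (R**2 + R**2) - 85/3 = 2*R**2 - 85/3 = -85/3 + 2*R**2)
A = -3981 (A = -20012 + (11427 - 1*(-4604)) = -20012 + (11427 + 4604) = -20012 + 16031 = -3981)
b(Q) - A = (-85/3 + 2*(1853/792)**2) - 1*(-3981) = (-85/3 + 2*(3433609/627264)) + 3981 = (-85/3 + 3433609/313632) + 3981 = -5452631/313632 + 3981 = 1243116361/313632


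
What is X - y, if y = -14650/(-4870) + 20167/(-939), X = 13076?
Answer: 5988008962/457293 ≈ 13094.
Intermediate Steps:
y = -8445694/457293 (y = -14650*(-1/4870) + 20167*(-1/939) = 1465/487 - 20167/939 = -8445694/457293 ≈ -18.469)
X - y = 13076 - 1*(-8445694/457293) = 13076 + 8445694/457293 = 5988008962/457293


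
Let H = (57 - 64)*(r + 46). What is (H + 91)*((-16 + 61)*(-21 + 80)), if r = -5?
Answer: -520380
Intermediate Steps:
H = -287 (H = (57 - 64)*(-5 + 46) = -7*41 = -287)
(H + 91)*((-16 + 61)*(-21 + 80)) = (-287 + 91)*((-16 + 61)*(-21 + 80)) = -8820*59 = -196*2655 = -520380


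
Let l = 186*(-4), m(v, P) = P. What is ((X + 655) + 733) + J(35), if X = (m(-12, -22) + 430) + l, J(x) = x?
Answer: 1087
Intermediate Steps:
l = -744
X = -336 (X = (-22 + 430) - 744 = 408 - 744 = -336)
((X + 655) + 733) + J(35) = ((-336 + 655) + 733) + 35 = (319 + 733) + 35 = 1052 + 35 = 1087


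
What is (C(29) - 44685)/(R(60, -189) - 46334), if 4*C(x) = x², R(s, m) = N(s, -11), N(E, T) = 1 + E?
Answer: 177899/185092 ≈ 0.96114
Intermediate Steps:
R(s, m) = 1 + s
C(x) = x²/4
(C(29) - 44685)/(R(60, -189) - 46334) = ((¼)*29² - 44685)/((1 + 60) - 46334) = ((¼)*841 - 44685)/(61 - 46334) = (841/4 - 44685)/(-46273) = -177899/4*(-1/46273) = 177899/185092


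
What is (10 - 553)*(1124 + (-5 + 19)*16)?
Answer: -731964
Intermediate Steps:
(10 - 553)*(1124 + (-5 + 19)*16) = -543*(1124 + 14*16) = -543*(1124 + 224) = -543*1348 = -731964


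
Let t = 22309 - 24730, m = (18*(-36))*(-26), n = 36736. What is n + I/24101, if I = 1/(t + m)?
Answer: 12773295545473/347705127 ≈ 36736.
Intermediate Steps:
m = 16848 (m = -648*(-26) = 16848)
t = -2421
I = 1/14427 (I = 1/(-2421 + 16848) = 1/14427 ≈ 6.9314e-5)
n + I/24101 = 36736 + (1/14427)/24101 = 36736 + (1/14427)*(1/24101) = 36736 + 1/347705127 = 12773295545473/347705127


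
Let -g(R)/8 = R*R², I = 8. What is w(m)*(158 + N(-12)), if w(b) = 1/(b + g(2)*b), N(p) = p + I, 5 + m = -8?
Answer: 22/117 ≈ 0.18803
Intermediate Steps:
m = -13 (m = -5 - 8 = -13)
g(R) = -8*R³ (g(R) = -8*R*R² = -8*R³)
N(p) = 8 + p (N(p) = p + 8 = 8 + p)
w(b) = -1/(63*b) (w(b) = 1/(b + (-8*2³)*b) = 1/(b + (-8*8)*b) = 1/(b - 64*b) = 1/(-63*b) = -1/(63*b))
w(m)*(158 + N(-12)) = (-1/63/(-13))*(158 + (8 - 12)) = (-1/63*(-1/13))*(158 - 4) = (1/819)*154 = 22/117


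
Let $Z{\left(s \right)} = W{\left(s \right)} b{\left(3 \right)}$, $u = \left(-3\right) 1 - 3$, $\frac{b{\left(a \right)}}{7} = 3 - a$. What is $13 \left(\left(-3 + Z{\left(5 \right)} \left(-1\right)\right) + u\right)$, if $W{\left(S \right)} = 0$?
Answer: $-117$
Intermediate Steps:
$b{\left(a \right)} = 21 - 7 a$ ($b{\left(a \right)} = 7 \left(3 - a\right) = 21 - 7 a$)
$u = -6$ ($u = -3 - 3 = -6$)
$Z{\left(s \right)} = 0$ ($Z{\left(s \right)} = 0 \left(21 - 21\right) = 0 \cdot 0 = 0$)
$13 \left(\left(-3 + Z{\left(5 \right)} \left(-1\right)\right) + u\right) = 13 \left(\left(-3 + 0 \left(-1\right)\right) - 6\right) = 13 \left(\left(-3 + 0\right) - 6\right) = 13 \left(-3 - 6\right) = 13 \left(-9\right) = -117$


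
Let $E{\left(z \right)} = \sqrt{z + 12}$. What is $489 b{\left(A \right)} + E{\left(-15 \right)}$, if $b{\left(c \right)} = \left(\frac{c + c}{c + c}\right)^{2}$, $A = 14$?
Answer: $489 + i \sqrt{3} \approx 489.0 + 1.732 i$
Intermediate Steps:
$b{\left(c \right)} = 1$ ($b{\left(c \right)} = \left(\frac{2 c}{2 c}\right)^{2} = \left(2 c \frac{1}{2 c}\right)^{2} = 1^{2} = 1$)
$E{\left(z \right)} = \sqrt{12 + z}$
$489 b{\left(A \right)} + E{\left(-15 \right)} = 489 \cdot 1 + \sqrt{12 - 15} = 489 + \sqrt{-3} = 489 + i \sqrt{3}$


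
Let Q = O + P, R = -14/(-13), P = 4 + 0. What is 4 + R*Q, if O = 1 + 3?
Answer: 164/13 ≈ 12.615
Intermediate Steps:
O = 4
P = 4
R = 14/13 (R = -14*(-1/13) = 14/13 ≈ 1.0769)
Q = 8 (Q = 4 + 4 = 8)
4 + R*Q = 4 + (14/13)*8 = 4 + 112/13 = 164/13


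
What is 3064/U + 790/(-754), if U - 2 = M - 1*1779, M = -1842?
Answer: -2584633/1364363 ≈ -1.8944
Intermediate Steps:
U = -3619 (U = 2 + (-1842 - 1*1779) = 2 + (-1842 - 1779) = 2 - 3621 = -3619)
3064/U + 790/(-754) = 3064/(-3619) + 790/(-754) = 3064*(-1/3619) + 790*(-1/754) = -3064/3619 - 395/377 = -2584633/1364363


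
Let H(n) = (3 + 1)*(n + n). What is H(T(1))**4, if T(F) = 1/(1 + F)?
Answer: 256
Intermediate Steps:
H(n) = 8*n (H(n) = 4*(2*n) = 8*n)
H(T(1))**4 = (8/(1 + 1))**4 = (8/2)**4 = (8*(1/2))**4 = 4**4 = 256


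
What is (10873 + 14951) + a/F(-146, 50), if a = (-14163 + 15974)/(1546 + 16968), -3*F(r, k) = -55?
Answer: 26295809913/1018270 ≈ 25824.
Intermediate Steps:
F(r, k) = 55/3 (F(r, k) = -1/3*(-55) = 55/3)
a = 1811/18514 ≈ 0.097818
(10873 + 14951) + a/F(-146, 50) = (10873 + 14951) + 1811/(18514*(55/3)) = 25824 + (1811/18514)*(3/55) = 25824 + 5433/1018270 = 26295809913/1018270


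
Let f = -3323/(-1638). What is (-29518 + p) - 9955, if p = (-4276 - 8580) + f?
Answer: -85711579/1638 ≈ -52327.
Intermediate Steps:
f = 3323/1638 (f = -3323*(-1/1638) = 3323/1638 ≈ 2.0287)
p = -21054805/1638 (p = (-4276 - 8580) + 3323/1638 = -12856 + 3323/1638 = -21054805/1638 ≈ -12854.)
(-29518 + p) - 9955 = (-29518 - 21054805/1638) - 9955 = -69405289/1638 - 9955 = -85711579/1638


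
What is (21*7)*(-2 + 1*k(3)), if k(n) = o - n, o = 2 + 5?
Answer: 294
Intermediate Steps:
o = 7
k(n) = 7 - n
(21*7)*(-2 + 1*k(3)) = (21*7)*(-2 + 1*(7 - 1*3)) = 147*(-2 + 1*(7 - 3)) = 147*(-2 + 1*4) = 147*(-2 + 4) = 147*2 = 294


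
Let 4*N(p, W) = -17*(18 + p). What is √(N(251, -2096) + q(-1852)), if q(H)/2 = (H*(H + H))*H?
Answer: I*√101634919901/2 ≈ 1.594e+5*I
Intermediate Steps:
N(p, W) = -153/2 - 17*p/4 (N(p, W) = (-17*(18 + p))/4 = (-306 - 17*p)/4 = -153/2 - 17*p/4)
q(H) = 4*H³ (q(H) = 2*((H*(H + H))*H) = 2*((H*(2*H))*H) = 2*((2*H²)*H) = 2*(2*H³) = 4*H³)
√(N(251, -2096) + q(-1852)) = √((-153/2 - 17/4*251) + 4*(-1852)³) = √((-153/2 - 4267/4) + 4*(-6352182208)) = √(-4573/4 - 25408728832) = √(-101634919901/4) = I*√101634919901/2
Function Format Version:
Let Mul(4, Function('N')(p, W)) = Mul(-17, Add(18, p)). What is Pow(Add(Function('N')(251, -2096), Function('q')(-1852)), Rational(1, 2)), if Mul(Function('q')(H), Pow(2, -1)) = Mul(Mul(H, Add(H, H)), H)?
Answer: Mul(Rational(1, 2), I, Pow(101634919901, Rational(1, 2))) ≈ Mul(1.5940e+5, I)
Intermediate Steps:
Function('N')(p, W) = Add(Rational(-153, 2), Mul(Rational(-17, 4), p)) (Function('N')(p, W) = Mul(Rational(1, 4), Mul(-17, Add(18, p))) = Mul(Rational(1, 4), Add(-306, Mul(-17, p))) = Add(Rational(-153, 2), Mul(Rational(-17, 4), p)))
Function('q')(H) = Mul(4, Pow(H, 3)) (Function('q')(H) = Mul(2, Mul(Mul(H, Add(H, H)), H)) = Mul(2, Mul(Mul(H, Mul(2, H)), H)) = Mul(2, Mul(Mul(2, Pow(H, 2)), H)) = Mul(2, Mul(2, Pow(H, 3))) = Mul(4, Pow(H, 3)))
Pow(Add(Function('N')(251, -2096), Function('q')(-1852)), Rational(1, 2)) = Pow(Add(Add(Rational(-153, 2), Mul(Rational(-17, 4), 251)), Mul(4, Pow(-1852, 3))), Rational(1, 2)) = Pow(Add(Add(Rational(-153, 2), Rational(-4267, 4)), Mul(4, -6352182208)), Rational(1, 2)) = Pow(Add(Rational(-4573, 4), -25408728832), Rational(1, 2)) = Pow(Rational(-101634919901, 4), Rational(1, 2)) = Mul(Rational(1, 2), I, Pow(101634919901, Rational(1, 2)))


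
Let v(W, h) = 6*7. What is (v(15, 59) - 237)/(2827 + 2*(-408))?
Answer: -195/2011 ≈ -0.096967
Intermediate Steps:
v(W, h) = 42
(v(15, 59) - 237)/(2827 + 2*(-408)) = (42 - 237)/(2827 + 2*(-408)) = -195/(2827 - 816) = -195/2011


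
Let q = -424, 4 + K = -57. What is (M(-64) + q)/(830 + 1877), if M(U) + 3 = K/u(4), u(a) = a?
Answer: -1769/10828 ≈ -0.16337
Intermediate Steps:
K = -61 (K = -4 - 57 = -61)
M(U) = -73/4 (M(U) = -3 - 61/4 = -73/4)
(M(-64) + q)/(830 + 1877) = (-73/4 - 424)/(830 + 1877) = -1769/4/2707 = -1769/4*1/2707 = -1769/10828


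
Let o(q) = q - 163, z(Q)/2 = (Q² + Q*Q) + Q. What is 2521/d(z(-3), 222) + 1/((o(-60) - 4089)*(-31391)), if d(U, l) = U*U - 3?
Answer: 341237498729/121416118824 ≈ 2.8105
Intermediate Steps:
z(Q) = 2*Q + 4*Q² (z(Q) = 2*((Q² + Q*Q) + Q) = 2*((Q² + Q²) + Q) = 2*(2*Q² + Q) = 2*(Q + 2*Q²) = 2*Q + 4*Q²)
d(U, l) = -3 + U² (d(U, l) = U² - 3 = -3 + U²)
o(q) = -163 + q
2521/d(z(-3), 222) + 1/((o(-60) - 4089)*(-31391)) = 2521/(-3 + (2*(-3)*(1 + 2*(-3)))²) + 1/((-163 - 60) - 4089*(-31391)) = 2521/(-3 + (2*(-3)*(1 - 6))²) - 1/31391/(-223 - 4089) = 2521/(-3 + (2*(-3)*(-5))²) - 1/31391/(-4312) = 2521/(-3 + 30²) - 1/4312*(-1/31391) = 2521/(-3 + 900) + 1/135357992 = 2521/897 + 1/135357992 = 341237498729/121416118824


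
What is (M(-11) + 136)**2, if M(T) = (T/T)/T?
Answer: 2235025/121 ≈ 18471.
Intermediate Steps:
M(T) = 1/T
(M(-11) + 136)**2 = (1/(-11) + 136)**2 = (-1/11 + 136)**2 = (1495/11)**2 = 2235025/121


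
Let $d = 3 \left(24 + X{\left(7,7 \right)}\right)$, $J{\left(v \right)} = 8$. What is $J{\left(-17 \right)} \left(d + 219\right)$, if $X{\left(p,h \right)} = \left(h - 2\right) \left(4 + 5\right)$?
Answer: $3408$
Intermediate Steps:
$X{\left(p,h \right)} = -18 + 9 h$ ($X{\left(p,h \right)} = \left(-2 + h\right) 9 = -18 + 9 h$)
$d = 207$ ($d = 3 \left(24 + \left(-18 + 9 \cdot 7\right)\right) = 3 \left(24 + \left(-18 + 63\right)\right) = 3 \left(24 + 45\right) = 3 \cdot 69 = 207$)
$J{\left(-17 \right)} \left(d + 219\right) = 8 \left(207 + 219\right) = 8 \cdot 426 = 3408$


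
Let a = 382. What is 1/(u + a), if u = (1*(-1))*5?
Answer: 1/377 ≈ 0.0026525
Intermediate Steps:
u = -5 (u = -1*5 = -5)
1/(u + a) = 1/(-5 + 382) = 1/377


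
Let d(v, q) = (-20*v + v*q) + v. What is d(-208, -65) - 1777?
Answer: 15695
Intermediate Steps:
d(v, q) = -19*v + q*v (d(v, q) = (-20*v + q*v) + v = -19*v + q*v)
d(-208, -65) - 1777 = -208*(-19 - 65) - 1777 = -208*(-84) - 1777 = 17472 - 1777 = 15695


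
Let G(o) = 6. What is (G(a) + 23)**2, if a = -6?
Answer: 841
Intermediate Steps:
(G(a) + 23)**2 = (6 + 23)**2 = 29**2 = 841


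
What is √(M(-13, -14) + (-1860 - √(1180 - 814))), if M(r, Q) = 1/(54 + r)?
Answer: √(-3126619 - 1681*√366)/41 ≈ 43.349*I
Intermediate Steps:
√(M(-13, -14) + (-1860 - √(1180 - 814))) = √(1/(54 - 13) + (-1860 - √(1180 - 814))) = √(1/41 + (-1860 - √366)) = √(-76259/41 - √366)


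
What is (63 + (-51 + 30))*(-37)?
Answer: -1554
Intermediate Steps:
(63 + (-51 + 30))*(-37) = (63 - 21)*(-37) = 42*(-37) = -1554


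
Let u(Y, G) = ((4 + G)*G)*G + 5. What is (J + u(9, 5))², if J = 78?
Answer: 94864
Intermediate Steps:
u(Y, G) = 5 + G²*(4 + G) (u(Y, G) = (G*(4 + G))*G + 5 = G²*(4 + G) + 5 = 5 + G²*(4 + G))
(J + u(9, 5))² = (78 + (5 + 5³ + 4*5²))² = (78 + (5 + 125 + 4*25))² = (78 + (5 + 125 + 100))² = (78 + 230)² = 308² = 94864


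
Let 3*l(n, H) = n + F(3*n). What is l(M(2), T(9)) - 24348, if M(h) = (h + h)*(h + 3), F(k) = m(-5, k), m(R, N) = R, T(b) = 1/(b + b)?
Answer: -24343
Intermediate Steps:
T(b) = 1/(2*b)
F(k) = -5
M(h) = 2*h*(3 + h) (M(h) = (2*h)*(3 + h) = 2*h*(3 + h))
l(n, H) = -5/3 + n/3 (l(n, H) = (n - 5)/3 = (-5 + n)/3 = -5/3 + n/3)
l(M(2), T(9)) - 24348 = (-5/3 + (2*2*(3 + 2))/3) - 24348 = (-5/3 + (2*2*5)/3) - 24348 = (-5/3 + (⅓)*20) - 24348 = (-5/3 + 20/3) - 24348 = 5 - 24348 = -24343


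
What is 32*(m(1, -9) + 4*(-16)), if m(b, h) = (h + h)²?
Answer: 8320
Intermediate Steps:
m(b, h) = 4*h² (m(b, h) = (2*h)² = 4*h²)
32*(m(1, -9) + 4*(-16)) = 32*(4*(-9)² + 4*(-16)) = 32*(4*81 - 64) = 32*(324 - 64) = 32*260 = 8320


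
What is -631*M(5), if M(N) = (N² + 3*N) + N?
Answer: -28395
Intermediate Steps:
M(N) = N² + 4*N
-631*M(5) = -3155*(4 + 5) = -3155*9 = -631*45 = -28395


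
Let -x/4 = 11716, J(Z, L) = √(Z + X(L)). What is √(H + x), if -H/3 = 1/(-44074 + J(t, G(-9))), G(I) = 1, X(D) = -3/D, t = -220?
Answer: √((2065483933 - 46864*I*√223)/(-44074 + I*√223)) ≈ 0.e-10 + 216.48*I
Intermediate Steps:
J(Z, L) = √(Z - 3/L)
x = -46864 (x = -4*11716 = -46864)
H = -3/(-44074 + I*√223) (H = -3/(-44074 + √(-220 - 3/1)) = -3/(-44074 + √(-220 - 3*1)) = -3/(-44074 + √(-220 - 3)) = -3/(-44074 + √(-223)) = -3/(-44074 + I*√223) ≈ 6.8067e-5 + 2.3063e-8*I)
√(H + x) = √((132222/1942517699 + 3*I*√223/1942517699) - 46864) = √(-91034149313714/1942517699 + 3*I*√223/1942517699)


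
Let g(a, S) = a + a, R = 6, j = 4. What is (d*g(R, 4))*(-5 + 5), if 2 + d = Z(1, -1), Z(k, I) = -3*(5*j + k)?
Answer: 0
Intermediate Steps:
g(a, S) = 2*a
Z(k, I) = -60 - 3*k (Z(k, I) = -3*(5*4 + k) = -3*(20 + k) = -60 - 3*k)
d = -65 (d = -2 + (-60 - 3*1) = -2 + (-60 - 3) = -2 - 63 = -65)
(d*g(R, 4))*(-5 + 5) = (-130*6)*(-5 + 5) = -65*12*0 = -780*0 = 0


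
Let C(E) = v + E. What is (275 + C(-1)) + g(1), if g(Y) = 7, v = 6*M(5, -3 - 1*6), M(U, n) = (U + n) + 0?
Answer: 257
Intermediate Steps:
M(U, n) = U + n
v = -24 (v = 6*(5 + (-3 - 1*6)) = 6*(5 + (-3 - 6)) = 6*(5 - 9) = 6*(-4) = -24)
C(E) = -24 + E
(275 + C(-1)) + g(1) = (275 + (-24 - 1)) + 7 = (275 - 25) + 7 = 250 + 7 = 257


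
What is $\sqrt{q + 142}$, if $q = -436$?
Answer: $7 i \sqrt{6} \approx 17.146 i$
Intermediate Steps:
$\sqrt{q + 142} = \sqrt{-436 + 142} = \sqrt{-294} = 7 i \sqrt{6}$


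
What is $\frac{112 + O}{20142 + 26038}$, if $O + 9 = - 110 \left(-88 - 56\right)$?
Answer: $\frac{15943}{46180} \approx 0.34524$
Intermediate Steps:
$O = 15831$ ($O = -9 - 110 \left(-88 - 56\right) = -9 - -15840 = -9 + 15840 = 15831$)
$\frac{112 + O}{20142 + 26038} = \frac{112 + 15831}{20142 + 26038} = \frac{15943}{46180}$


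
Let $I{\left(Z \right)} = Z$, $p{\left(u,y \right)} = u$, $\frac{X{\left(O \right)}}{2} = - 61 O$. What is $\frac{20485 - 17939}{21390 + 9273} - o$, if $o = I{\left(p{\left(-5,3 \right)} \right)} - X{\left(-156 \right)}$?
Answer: $\frac{583734077}{30663} \approx 19037.0$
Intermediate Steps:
$X{\left(O \right)} = - 122 O$ ($X{\left(O \right)} = 2 \left(- 61 O\right) = - 122 O$)
$o = -19037$ ($o = -5 - \left(-122\right) \left(-156\right) = -5 - 19032 = -19037$)
$\frac{20485 - 17939}{21390 + 9273} - o = \frac{20485 - 17939}{21390 + 9273} - -19037 = \frac{2546}{30663} + 19037 = \frac{583734077}{30663}$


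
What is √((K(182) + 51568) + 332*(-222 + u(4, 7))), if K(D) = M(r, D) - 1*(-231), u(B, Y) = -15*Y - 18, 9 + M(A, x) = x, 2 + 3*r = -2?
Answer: 6*I*√1738 ≈ 250.14*I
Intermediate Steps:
r = -4/3 (r = -⅔ + (⅓)*(-2) = -⅔ - ⅔ = -4/3 ≈ -1.3333)
M(A, x) = -9 + x
u(B, Y) = -18 - 15*Y
K(D) = 222 + D (K(D) = (-9 + D) - 1*(-231) = (-9 + D) + 231 = 222 + D)
√((K(182) + 51568) + 332*(-222 + u(4, 7))) = √(((222 + 182) + 51568) + 332*(-222 + (-18 - 15*7))) = √((404 + 51568) + 332*(-222 + (-18 - 105))) = √(51972 + 332*(-222 - 123)) = √(51972 + 332*(-345)) = √(51972 - 114540) = √(-62568) = 6*I*√1738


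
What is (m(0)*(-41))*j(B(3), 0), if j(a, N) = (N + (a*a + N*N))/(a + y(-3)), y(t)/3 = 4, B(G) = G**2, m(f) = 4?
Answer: -4428/7 ≈ -632.57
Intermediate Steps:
y(t) = 12 (y(t) = 3*4 = 12)
j(a, N) = (N + N**2 + a**2)/(12 + a) (j(a, N) = (N + (a*a + N*N))/(a + 12) = (N + (a**2 + N**2))/(12 + a) = (N + (N**2 + a**2))/(12 + a) = (N + N**2 + a**2)/(12 + a))
(m(0)*(-41))*j(B(3), 0) = (4*(-41))*((0 + 0**2 + (3**2)**2)/(12 + 3**2)) = -164*(0 + 0 + 9**2)/(12 + 9) = -164*(0 + 0 + 81)/21 = -164*81/21 = -164*27/7 = -4428/7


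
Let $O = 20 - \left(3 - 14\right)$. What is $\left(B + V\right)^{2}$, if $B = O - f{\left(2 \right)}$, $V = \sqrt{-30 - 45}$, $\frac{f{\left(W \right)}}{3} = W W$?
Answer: $286 + 190 i \sqrt{3} \approx 286.0 + 329.09 i$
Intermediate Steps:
$f{\left(W \right)} = 3 W^{2}$ ($f{\left(W \right)} = 3 W W = 3 W^{2}$)
$O = 31$ ($O = 20 - \left(3 - 14\right) = 20 - -11 = 20 + 11 = 31$)
$V = 5 i \sqrt{3}$ ($V = \sqrt{-75} = 5 i \sqrt{3} \approx 8.6602 i$)
$B = 19$ ($B = 31 - 3 \cdot 2^{2} = 31 - 3 \cdot 4 = 31 - 12 = 19$)
$\left(B + V\right)^{2} = \left(19 + 5 i \sqrt{3}\right)^{2}$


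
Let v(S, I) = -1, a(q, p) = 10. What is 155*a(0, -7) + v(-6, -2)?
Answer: 1549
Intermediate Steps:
155*a(0, -7) + v(-6, -2) = 155*10 - 1 = 1550 - 1 = 1549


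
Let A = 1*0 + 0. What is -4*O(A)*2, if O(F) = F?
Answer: 0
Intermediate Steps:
A = 0 (A = 0 + 0 = 0)
-4*O(A)*2 = -4*0*2 = 0*2 = 0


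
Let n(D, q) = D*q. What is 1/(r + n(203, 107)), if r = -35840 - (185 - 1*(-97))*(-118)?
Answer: 1/19157 ≈ 5.2200e-5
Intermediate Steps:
r = -2564 (r = -35840 - (185 + 97)*(-118) = -35840 - 282*(-118) = -35840 - 1*(-33276) = -35840 + 33276 = -2564)
1/(r + n(203, 107)) = 1/(-2564 + 203*107) = 1/(-2564 + 21721) = 1/19157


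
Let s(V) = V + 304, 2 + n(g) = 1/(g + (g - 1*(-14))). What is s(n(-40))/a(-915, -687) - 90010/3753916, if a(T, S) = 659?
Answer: 8863050607/20409102813 ≈ 0.43427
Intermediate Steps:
n(g) = -2 + 1/(14 + 2*g) (n(g) = -2 + 1/(g + (g - 1*(-14))) = -2 + 1/(g + (g + 14)) = -2 + 1/(g + (14 + g)) = -2 + 1/(14 + 2*g))
s(V) = 304 + V
s(n(-40))/a(-915, -687) - 90010/3753916 = (304 + (-27 - 4*(-40))/(2*(7 - 40)))/659 - 90010/3753916 = (304 + (1/2)*(-27 + 160)/(-33))*(1/659) - 90010*1/3753916 = (304 + (1/2)*(-1/33)*133)*(1/659) - 45005/1876958 = (304 - 133/66)*(1/659) - 45005/1876958 = (19931/66)*(1/659) - 45005/1876958 = 19931/43494 - 45005/1876958 = 8863050607/20409102813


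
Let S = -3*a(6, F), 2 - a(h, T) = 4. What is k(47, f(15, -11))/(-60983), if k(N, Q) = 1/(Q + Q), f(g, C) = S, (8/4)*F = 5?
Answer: -1/731796 ≈ -1.3665e-6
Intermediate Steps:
F = 5/2 (F = (½)*5 = 5/2 ≈ 2.5000)
a(h, T) = -2 (a(h, T) = 2 - 1*4 = 2 - 4 = -2)
S = 6 (S = -3*(-2) = 6)
f(g, C) = 6
k(N, Q) = 1/(2*Q)
k(47, f(15, -11))/(-60983) = ((½)/6)/(-60983) = ((½)*(⅙))*(-1/60983) = (1/12)*(-1/60983) = -1/731796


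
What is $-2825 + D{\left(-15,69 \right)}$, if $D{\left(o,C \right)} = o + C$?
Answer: $-2771$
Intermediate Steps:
$D{\left(o,C \right)} = C + o$
$-2825 + D{\left(-15,69 \right)} = -2825 + \left(69 - 15\right) = -2825 + 54 = -2771$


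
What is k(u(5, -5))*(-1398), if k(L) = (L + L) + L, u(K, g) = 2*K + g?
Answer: -20970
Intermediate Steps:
u(K, g) = g + 2*K
k(L) = 3*L (k(L) = 2*L + L = 3*L)
k(u(5, -5))*(-1398) = (3*(-5 + 2*5))*(-1398) = (3*(-5 + 10))*(-1398) = (3*5)*(-1398) = 15*(-1398) = -20970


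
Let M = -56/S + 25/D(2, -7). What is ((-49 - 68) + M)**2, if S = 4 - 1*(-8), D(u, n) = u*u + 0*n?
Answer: 1918225/144 ≈ 13321.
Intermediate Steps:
D(u, n) = u**2 (D(u, n) = u**2 + 0 = u**2)
S = 12 (S = 4 + 8 = 12)
M = 19/12 (M = -56/12 + 25/(2**2) = -56*1/12 + 25/4 = -14/3 + 25*(1/4) = -14/3 + 25/4 = 19/12 ≈ 1.5833)
((-49 - 68) + M)**2 = ((-49 - 68) + 19/12)**2 = (-117 + 19/12)**2 = (-1385/12)**2 = 1918225/144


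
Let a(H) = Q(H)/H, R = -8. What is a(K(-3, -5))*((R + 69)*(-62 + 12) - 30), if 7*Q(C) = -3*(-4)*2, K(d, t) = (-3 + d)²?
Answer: -880/3 ≈ -293.33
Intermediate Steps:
Q(C) = 24/7 (Q(C) = (-3*(-4)*2)/7 = (12*2)/7 = (⅐)*24 = 24/7)
a(H) = 24/(7*H)
a(K(-3, -5))*((R + 69)*(-62 + 12) - 30) = (24/(7*((-3 - 3)²)))*((-8 + 69)*(-62 + 12) - 30) = (24/(7*((-6)²)))*(61*(-50) - 30) = ((24/7)/36)*(-3050 - 30) = ((24/7)*(1/36))*(-3080) = (2/21)*(-3080) = -880/3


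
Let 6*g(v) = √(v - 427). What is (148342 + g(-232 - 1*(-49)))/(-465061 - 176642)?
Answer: -148342/641703 - I*√610/3850218 ≈ -0.23117 - 6.4147e-6*I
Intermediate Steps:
g(v) = √(-427 + v)/6 (g(v) = √(v - 427)/6 = √(-427 + v)/6)
(148342 + g(-232 - 1*(-49)))/(-465061 - 176642) = (148342 + √(-427 + (-232 - 1*(-49)))/6)/(-465061 - 176642) = (148342 + √(-427 + (-232 + 49))/6)/(-641703) = (148342 + √(-427 - 183)/6)*(-1/641703) = (148342 + √(-610)/6)*(-1/641703) = (148342 + (I*√610)/6)*(-1/641703) = (148342 + I*√610/6)*(-1/641703) = -148342/641703 - I*√610/3850218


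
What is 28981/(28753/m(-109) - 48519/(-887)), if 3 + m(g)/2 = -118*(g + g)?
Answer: 1322375613974/2521418309 ≈ 524.46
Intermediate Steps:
m(g) = -6 - 472*g (m(g) = -6 + 2*(-118*(g + g)) = -6 + 2*(-236*g) = -6 - 472*g)
28981/(28753/m(-109) - 48519/(-887)) = 28981/(28753/(-6 - 472*(-109)) - 48519/(-887)) = 28981/(28753/(-6 + 51448) - 48519*(-1/887)) = 28981/(28753/51442 + 48519/887) = 28981/(2521418309/45629054) = 28981*(45629054/2521418309) = 1322375613974/2521418309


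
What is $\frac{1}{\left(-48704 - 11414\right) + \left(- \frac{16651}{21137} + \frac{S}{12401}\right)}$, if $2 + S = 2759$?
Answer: $- \frac{262119937}{15758274586908} \approx -1.6634 \cdot 10^{-5}$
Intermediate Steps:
$S = 2757$ ($S = -2 + 2759 = 2757$)
$\frac{1}{\left(-48704 - 11414\right) + \left(- \frac{16651}{21137} + \frac{S}{12401}\right)} = \frac{1}{\left(-48704 - 11414\right) + \left(- \frac{16651}{21137} + \frac{2757}{12401}\right)} = \frac{1}{\left(-48704 - 11414\right) + \left(\left(-16651\right) \frac{1}{21137} + 2757 \cdot \frac{1}{12401}\right)} = \frac{1}{-60118 + \left(- \frac{16651}{21137} + \frac{2757}{12401}\right)} = \frac{1}{-60118 - \frac{148214342}{262119937}} = \frac{1}{- \frac{15758274586908}{262119937}} = - \frac{262119937}{15758274586908}$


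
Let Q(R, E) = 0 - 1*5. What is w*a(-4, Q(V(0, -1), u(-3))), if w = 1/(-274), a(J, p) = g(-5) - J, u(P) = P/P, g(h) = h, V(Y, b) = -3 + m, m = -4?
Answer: 1/274 ≈ 0.0036496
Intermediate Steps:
V(Y, b) = -7 (V(Y, b) = -3 - 4 = -7)
u(P) = 1
Q(R, E) = -5 (Q(R, E) = 0 - 5 = -5)
a(J, p) = -5 - J
w = -1/274 ≈ -0.0036496
w*a(-4, Q(V(0, -1), u(-3))) = -(-5 - 1*(-4))/274 = -(-5 + 4)/274 = -1/274*(-1) = 1/274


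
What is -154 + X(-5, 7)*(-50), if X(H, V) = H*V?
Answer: 1596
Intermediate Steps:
-154 + X(-5, 7)*(-50) = -154 - 5*7*(-50) = -154 - 35*(-50) = -154 + 1750 = 1596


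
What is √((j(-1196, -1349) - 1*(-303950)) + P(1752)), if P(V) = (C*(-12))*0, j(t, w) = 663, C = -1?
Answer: √304613 ≈ 551.92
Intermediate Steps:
P(V) = 0 (P(V) = -1*(-12)*0 = 12*0 = 0)
√((j(-1196, -1349) - 1*(-303950)) + P(1752)) = √((663 - 1*(-303950)) + 0) = √((663 + 303950) + 0) = √(304613 + 0) = √304613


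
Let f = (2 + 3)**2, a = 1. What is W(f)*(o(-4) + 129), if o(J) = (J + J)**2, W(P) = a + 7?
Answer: 1544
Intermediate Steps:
f = 25 (f = 5**2 = 25)
W(P) = 8 (W(P) = 1 + 7 = 8)
o(J) = 4*J**2 (o(J) = (2*J)**2 = 4*J**2)
W(f)*(o(-4) + 129) = 8*(4*(-4)**2 + 129) = 8*(4*16 + 129) = 8*(64 + 129) = 8*193 = 1544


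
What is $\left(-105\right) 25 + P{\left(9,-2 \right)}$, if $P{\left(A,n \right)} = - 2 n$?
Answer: $-2621$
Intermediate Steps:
$\left(-105\right) 25 + P{\left(9,-2 \right)} = \left(-105\right) 25 - -4 = -2625 + 4 = -2621$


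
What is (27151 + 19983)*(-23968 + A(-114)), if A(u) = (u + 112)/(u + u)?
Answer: -64393316017/57 ≈ -1.1297e+9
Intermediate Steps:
A(u) = (112 + u)/(2*u) (A(u) = (112 + u)/((2*u)) = (112 + u)*(1/(2*u)) = (112 + u)/(2*u))
(27151 + 19983)*(-23968 + A(-114)) = (27151 + 19983)*(-23968 + (½)*(112 - 114)/(-114)) = 47134*(-23968 + (½)*(-1/114)*(-2)) = 47134*(-23968 + 1/114) = 47134*(-2732351/114) = -64393316017/57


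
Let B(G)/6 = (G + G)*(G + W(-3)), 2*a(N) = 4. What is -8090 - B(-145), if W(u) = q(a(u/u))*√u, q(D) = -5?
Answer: -260390 - 8700*I*√3 ≈ -2.6039e+5 - 15069.0*I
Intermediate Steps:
a(N) = 2 (a(N) = (½)*4 = 2)
W(u) = -5*√u
B(G) = 12*G*(G - 5*I*√3) (B(G) = 6*((G + G)*(G - 5*I*√3)) = 6*((2*G)*(G - 5*I*√3)) = 6*(2*G*(G - 5*I*√3)) = 12*G*(G - 5*I*√3))
-8090 - B(-145) = -8090 - 12*(-145)*(-145 - 5*I*√3) = -8090 - (252300 + 8700*I*√3) = -8090 + (-252300 - 8700*I*√3) = -260390 - 8700*I*√3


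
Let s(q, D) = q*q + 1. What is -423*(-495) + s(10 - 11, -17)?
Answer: 209387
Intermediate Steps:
s(q, D) = 1 + q² (s(q, D) = q² + 1 = 1 + q²)
-423*(-495) + s(10 - 11, -17) = -423*(-495) + (1 + (10 - 11)²) = 209385 + (1 + (-1)²) = 209385 + (1 + 1) = 209385 + 2 = 209387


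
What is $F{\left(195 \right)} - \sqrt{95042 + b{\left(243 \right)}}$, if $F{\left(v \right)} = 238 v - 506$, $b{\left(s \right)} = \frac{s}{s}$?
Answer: $45904 - \sqrt{95043} \approx 45596.0$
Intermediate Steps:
$b{\left(s \right)} = 1$
$F{\left(v \right)} = -506 + 238 v$
$F{\left(195 \right)} - \sqrt{95042 + b{\left(243 \right)}} = \left(-506 + 238 \cdot 195\right) - \sqrt{95042 + 1} = \left(-506 + 46410\right) - \sqrt{95043} = 45904 - \sqrt{95043}$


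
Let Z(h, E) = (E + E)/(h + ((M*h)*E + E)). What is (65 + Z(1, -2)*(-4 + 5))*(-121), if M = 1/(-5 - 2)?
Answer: -42713/5 ≈ -8542.6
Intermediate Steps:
M = -1/7 (M = 1/(-7) = -1/7 ≈ -0.14286)
Z(h, E) = 2*E/(E + h - E*h/7) (Z(h, E) = (E + E)/(h + ((-h/7)*E + E)) = (2*E)/(h + (-E*h/7 + E)) = (2*E)/(h + (E - E*h/7)) = (2*E)/(E + h - E*h/7) = 2*E/(E + h - E*h/7))
(65 + Z(1, -2)*(-4 + 5))*(-121) = (65 + (14*(-2)/(7*(-2) + 7*1 - 1*(-2)*1))*(-4 + 5))*(-121) = (65 + (14*(-2)/(-14 + 7 + 2))*1)*(-121) = (65 + (14*(-2)/(-5))*1)*(-121) = (65 + (14*(-2)*(-1/5))*1)*(-121) = (65 + (28/5)*1)*(-121) = (65 + 28/5)*(-121) = (353/5)*(-121) = -42713/5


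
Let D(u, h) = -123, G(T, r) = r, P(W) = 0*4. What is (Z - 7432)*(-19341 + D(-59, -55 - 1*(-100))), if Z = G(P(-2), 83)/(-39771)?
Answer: 1917711069640/13257 ≈ 1.4466e+8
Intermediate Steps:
P(W) = 0
Z = -83/39771 (Z = 83/(-39771) = 83*(-1/39771) = -83/39771 ≈ -0.0020869)
(Z - 7432)*(-19341 + D(-59, -55 - 1*(-100))) = (-83/39771 - 7432)*(-19341 - 123) = -295578155/39771*(-19464) = 1917711069640/13257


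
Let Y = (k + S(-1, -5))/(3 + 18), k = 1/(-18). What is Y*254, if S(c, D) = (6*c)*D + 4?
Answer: 77597/189 ≈ 410.57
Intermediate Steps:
k = -1/18 ≈ -0.055556
S(c, D) = 4 + 6*D*c (S(c, D) = 6*D*c + 4 = 4 + 6*D*c)
Y = 611/378 (Y = (-1/18 + (4 + 6*(-5)*(-1)))/(3 + 18) = (-1/18 + (4 + 30))/21 = (-1/18 + 34)*(1/21) = (611/18)*(1/21) = 611/378 ≈ 1.6164)
Y*254 = (611/378)*254 = 77597/189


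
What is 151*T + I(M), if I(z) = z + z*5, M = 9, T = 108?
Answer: 16362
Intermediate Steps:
I(z) = 6*z (I(z) = z + 5*z = 6*z)
151*T + I(M) = 151*108 + 6*9 = 16308 + 54 = 16362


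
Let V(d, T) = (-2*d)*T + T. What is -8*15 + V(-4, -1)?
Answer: -129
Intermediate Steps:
V(d, T) = T - 2*T*d (V(d, T) = -2*T*d + T = T - 2*T*d)
-8*15 + V(-4, -1) = -8*15 - (1 - 2*(-4)) = -120 - (1 + 8) = -120 - 1*9 = -120 - 9 = -129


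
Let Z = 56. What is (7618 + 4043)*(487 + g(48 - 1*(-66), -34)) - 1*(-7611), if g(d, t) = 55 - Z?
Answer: 5674857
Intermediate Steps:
g(d, t) = -1 (g(d, t) = 55 - 1*56 = 55 - 56 = -1)
(7618 + 4043)*(487 + g(48 - 1*(-66), -34)) - 1*(-7611) = (7618 + 4043)*(487 - 1) - 1*(-7611) = 11661*486 + 7611 = 5667246 + 7611 = 5674857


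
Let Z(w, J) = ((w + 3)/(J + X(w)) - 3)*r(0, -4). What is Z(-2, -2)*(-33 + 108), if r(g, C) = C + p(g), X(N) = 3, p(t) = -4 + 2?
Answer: 900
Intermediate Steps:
p(t) = -2
r(g, C) = -2 + C (r(g, C) = C - 2 = -2 + C)
Z(w, J) = 18 - 6*(3 + w)/(3 + J) (Z(w, J) = ((w + 3)/(J + 3) - 3)*(-2 - 4) = ((3 + w)/(3 + J) - 3)*(-6) = (-3 + (3 + w)/(3 + J))*(-6) = 18 - 6*(3 + w)/(3 + J))
Z(-2, -2)*(-33 + 108) = (6*(6 - 1*(-2) + 3*(-2))/(3 - 2))*(-33 + 108) = (6*(6 + 2 - 6)/1)*75 = (6*1*2)*75 = 12*75 = 900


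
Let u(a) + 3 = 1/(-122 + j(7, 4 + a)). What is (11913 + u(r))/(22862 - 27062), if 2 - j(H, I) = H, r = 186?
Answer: -1512569/533400 ≈ -2.8357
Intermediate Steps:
j(H, I) = 2 - H
u(a) = -382/127 (u(a) = -3 + 1/(-122 + (2 - 1*7)) = -3 + 1/(-122 + (2 - 7)) = -3 + 1/(-122 - 5) = -3 + 1/(-127) = -3 - 1/127 = -382/127)
(11913 + u(r))/(22862 - 27062) = (11913 - 382/127)/(22862 - 27062) = (1512569/127)/(-4200) = (1512569/127)*(-1/4200) = -1512569/533400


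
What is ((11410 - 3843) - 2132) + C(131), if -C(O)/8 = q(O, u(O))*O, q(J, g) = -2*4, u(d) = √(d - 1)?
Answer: 13819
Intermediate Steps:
u(d) = √(-1 + d)
q(J, g) = -8
C(O) = 64*O (C(O) = -(-64)*O = 64*O)
((11410 - 3843) - 2132) + C(131) = ((11410 - 3843) - 2132) + 64*131 = (7567 - 2132) + 8384 = 5435 + 8384 = 13819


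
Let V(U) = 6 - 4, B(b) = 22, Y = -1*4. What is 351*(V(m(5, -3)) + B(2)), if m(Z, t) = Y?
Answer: 8424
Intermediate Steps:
Y = -4
m(Z, t) = -4
V(U) = 2
351*(V(m(5, -3)) + B(2)) = 351*(2 + 22) = 351*24 = 8424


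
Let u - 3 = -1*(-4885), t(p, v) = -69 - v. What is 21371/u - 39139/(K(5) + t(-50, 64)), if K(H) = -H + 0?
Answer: 97130315/337272 ≈ 287.99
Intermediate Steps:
K(H) = -H
u = 4888 (u = 3 - 1*(-4885) = 3 + 4885 = 4888)
21371/u - 39139/(K(5) + t(-50, 64)) = 21371/4888 - 39139/(-1*5 + (-69 - 1*64)) = 21371*(1/4888) - 39139/(-5 + (-69 - 64)) = 21371/4888 - 39139/(-5 - 133) = 21371/4888 - 39139/(-138) = 21371/4888 - 39139*(-1/138) = 21371/4888 + 39139/138 = 97130315/337272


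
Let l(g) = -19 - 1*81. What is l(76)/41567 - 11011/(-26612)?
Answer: 455033037/1106181004 ≈ 0.41136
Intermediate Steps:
l(g) = -100 (l(g) = -19 - 81 = -100)
l(76)/41567 - 11011/(-26612) = -100/41567 - 11011/(-26612) = -100*1/41567 - 11011*(-1/26612) = -100/41567 + 11011/26612 = 455033037/1106181004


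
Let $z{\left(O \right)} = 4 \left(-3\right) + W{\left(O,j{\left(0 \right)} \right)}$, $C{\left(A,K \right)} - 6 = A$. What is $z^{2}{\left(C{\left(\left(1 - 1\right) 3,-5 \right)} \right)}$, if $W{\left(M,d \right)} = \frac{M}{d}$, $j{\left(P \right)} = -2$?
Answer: $225$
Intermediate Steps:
$C{\left(A,K \right)} = 6 + A$
$z{\left(O \right)} = -12 - \frac{O}{2}$ ($z{\left(O \right)} = 4 \left(-3\right) + \frac{O}{-2} = -12 + O \left(- \frac{1}{2}\right) = -12 - \frac{O}{2}$)
$z^{2}{\left(C{\left(\left(1 - 1\right) 3,-5 \right)} \right)} = \left(-12 - \frac{6 + \left(1 - 1\right) 3}{2}\right)^{2} = \left(-12 - \frac{6 + 0 \cdot 3}{2}\right)^{2} = \left(-12 - \frac{6 + 0}{2}\right)^{2} = \left(-12 - 3\right)^{2} = \left(-15\right)^{2} = 225$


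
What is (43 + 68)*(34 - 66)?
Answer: -3552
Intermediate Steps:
(43 + 68)*(34 - 66) = 111*(-32) = -3552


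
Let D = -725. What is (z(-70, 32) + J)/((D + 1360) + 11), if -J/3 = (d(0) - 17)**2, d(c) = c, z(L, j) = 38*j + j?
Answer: 381/646 ≈ 0.58978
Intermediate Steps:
z(L, j) = 39*j
J = -867 (J = -3*(0 - 17)**2 = -3*(-17)**2 = -3*289 = -867)
(z(-70, 32) + J)/((D + 1360) + 11) = (39*32 - 867)/((-725 + 1360) + 11) = (1248 - 867)/(635 + 11) = 381/646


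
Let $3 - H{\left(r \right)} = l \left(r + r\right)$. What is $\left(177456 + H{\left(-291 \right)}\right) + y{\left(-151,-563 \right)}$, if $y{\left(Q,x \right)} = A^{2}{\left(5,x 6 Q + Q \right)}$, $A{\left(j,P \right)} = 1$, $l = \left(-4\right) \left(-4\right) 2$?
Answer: $196084$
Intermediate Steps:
$l = 32$ ($l = 16 \cdot 2 = 32$)
$H{\left(r \right)} = 3 - 64 r$ ($H{\left(r \right)} = 3 - 32 \left(r + r\right) = 3 - 32 \cdot 2 r = 3 - 64 r$)
$y{\left(Q,x \right)} = 1$ ($y{\left(Q,x \right)} = 1^{2} = 1$)
$\left(177456 + H{\left(-291 \right)}\right) + y{\left(-151,-563 \right)} = \left(177456 + \left(3 - -18624\right)\right) + 1 = \left(177456 + \left(3 + 18624\right)\right) + 1 = \left(177456 + 18627\right) + 1 = 196083 + 1 = 196084$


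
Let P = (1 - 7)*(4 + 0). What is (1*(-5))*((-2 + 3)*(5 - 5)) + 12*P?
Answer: -288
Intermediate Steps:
P = -24 (P = -6*4 = -24)
(1*(-5))*((-2 + 3)*(5 - 5)) + 12*P = (1*(-5))*((-2 + 3)*(5 - 5)) + 12*(-24) = -5*0 - 288 = 0 - 288 = -288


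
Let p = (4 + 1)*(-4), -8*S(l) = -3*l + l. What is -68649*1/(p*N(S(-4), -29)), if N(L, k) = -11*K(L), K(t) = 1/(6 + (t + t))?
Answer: -68649/55 ≈ -1248.2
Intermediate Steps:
K(t) = 1/(6 + 2*t)
S(l) = l/4 (S(l) = -(-3*l + l)/8 = -(-1)*l/4 = l/4)
N(L, k) = -11/(2*(3 + L))
p = -20 (p = 5*(-4) = -20)
-68649*1/(p*N(S(-4), -29)) = -68649/((-(-220)/(6 + 2*((¼)*(-4))))) = -68649/((-(-220)/(6 + 2*(-1)))) = -68649/((-(-220)/(6 - 2))) = -68649/((-(-220)/4)) = -68649/((-20*(-11/4))) = -68649/55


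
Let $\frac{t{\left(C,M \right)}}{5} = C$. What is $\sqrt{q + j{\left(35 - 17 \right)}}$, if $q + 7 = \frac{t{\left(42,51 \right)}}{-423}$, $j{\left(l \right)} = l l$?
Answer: $\frac{\sqrt{6292407}}{141} \approx 17.791$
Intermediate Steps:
$t{\left(C,M \right)} = 5 C$
$j{\left(l \right)} = l^{2}$
$q = - \frac{1057}{141}$ ($q = -7 + \frac{5 \cdot 42}{-423} = -7 + 210 \left(- \frac{1}{423}\right) = -7 - \frac{70}{141} = - \frac{1057}{141} \approx -7.4965$)
$\sqrt{q + j{\left(35 - 17 \right)}} = \sqrt{- \frac{1057}{141} + \left(35 - 17\right)^{2}} = \sqrt{- \frac{1057}{141} + 18^{2}} = \sqrt{- \frac{1057}{141} + 324} = \sqrt{\frac{44627}{141}} = \frac{\sqrt{6292407}}{141}$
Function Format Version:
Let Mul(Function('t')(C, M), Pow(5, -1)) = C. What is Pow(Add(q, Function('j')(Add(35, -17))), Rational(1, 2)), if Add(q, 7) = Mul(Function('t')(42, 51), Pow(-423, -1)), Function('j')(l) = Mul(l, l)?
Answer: Mul(Rational(1, 141), Pow(6292407, Rational(1, 2))) ≈ 17.791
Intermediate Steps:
Function('t')(C, M) = Mul(5, C)
Function('j')(l) = Pow(l, 2)
q = Rational(-1057, 141) (q = Add(-7, Mul(Mul(5, 42), Pow(-423, -1))) = Add(-7, Mul(210, Rational(-1, 423))) = Add(-7, Rational(-70, 141)) = Rational(-1057, 141) ≈ -7.4965)
Pow(Add(q, Function('j')(Add(35, -17))), Rational(1, 2)) = Pow(Add(Rational(-1057, 141), Pow(Add(35, -17), 2)), Rational(1, 2)) = Pow(Add(Rational(-1057, 141), Pow(18, 2)), Rational(1, 2)) = Pow(Add(Rational(-1057, 141), 324), Rational(1, 2)) = Pow(Rational(44627, 141), Rational(1, 2)) = Mul(Rational(1, 141), Pow(6292407, Rational(1, 2)))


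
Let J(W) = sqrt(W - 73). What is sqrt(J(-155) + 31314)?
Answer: sqrt(31314 + 2*I*sqrt(57)) ≈ 176.96 + 0.0427*I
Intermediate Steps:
J(W) = sqrt(-73 + W)
sqrt(J(-155) + 31314) = sqrt(sqrt(-73 - 155) + 31314) = sqrt(sqrt(-228) + 31314) = sqrt(2*I*sqrt(57) + 31314) = sqrt(31314 + 2*I*sqrt(57))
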